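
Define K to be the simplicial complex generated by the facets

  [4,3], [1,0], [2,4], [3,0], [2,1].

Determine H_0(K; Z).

H_0 ≅ Z.

We work with the vertex ordering 0 < 1 < 2 < 3 < 4. The simplices of K, each written with vertices in increasing order, are:

  0-simplices (5): [0], [1], [2], [3], [4]
  1-simplices (5): [0,1], [0,3], [1,2], [2,4], [3,4]

giving chain groups C_0 ≅ Z^5, C_1 ≅ Z^5.

∂_1: C_1 → C_0 maps an edge to its endpoints' difference, ∂[p,q] = q − p.
The resulting 5×5 matrix has rank 4, and its Smith normal form has invariant factors (1,1,1,1).

From H_k ≅ ker(∂_k) / im(∂_{k+1}) we obtain:

  H_0: rank C_0 − rank ∂_1 = 5 − 4 = 1, and the invariant factors of ∂_1 are all 1, so H_0 ≅ Z.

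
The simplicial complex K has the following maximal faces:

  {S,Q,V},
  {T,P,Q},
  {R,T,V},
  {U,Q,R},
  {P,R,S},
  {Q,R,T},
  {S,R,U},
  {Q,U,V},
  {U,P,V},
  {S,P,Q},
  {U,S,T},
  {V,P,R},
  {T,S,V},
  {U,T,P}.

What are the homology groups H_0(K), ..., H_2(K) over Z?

Order the vertices as P < Q < R < S < T < U < V. Listing each simplex with vertices in this order, K has dimension 2 with simplices:

  0-simplices (7): P, Q, R, S, T, U, V
  1-simplices (21): PQ, PR, PS, PT, PU, PV, QR, QS, QT, QU, QV, RS, RT, RU, RV, ST, SU, SV, TU, TV, UV
  2-simplices (14): PQS, PQT, PRS, PRV, PTU, PUV, QRT, QRU, QSV, QUV, RSU, RTV, STU, STV

so the chain groups are C_0 ≅ Z^7, C_1 ≅ Z^21, C_2 ≅ Z^14.

The boundary map ∂_1: C_1 → C_0 maps an edge to its endpoints' difference, ∂[p,q] = q − p.
As a 7×21 matrix over Z this has rank 6, with invariant factors (1,1,1,1,1,1).

∂_2: C_2 → C_1 acts by ∂[p,q,r] = [q,r] − [p,r] + [p,q]. For instance
  ∂PRV = RV − PV + PR,
  ∂QRU = RU − QU + QR.
This gives a 21×14 integer matrix of rank 13; reducing to Smith normal form yields diagonal entries (1,1,1,1,1,1,1,1,1,1,1,1,1).

Computing H_k = (kernel of ∂_k) / (image of ∂_{k+1}):

  H_0: rank C_0 − rank ∂_1 = 7 − 6 = 1, and the invariant factors of ∂_1 are all 1, so H_0 = Z.
  H_1: rank ker ∂_1 − rank ∂_2 = (21 − 6) − 13 = 2, and the invariant factors of ∂_2 are all 1, so H_1 = Z^2.
  H_2: rank ker ∂_2 − rank ∂_3 = (14 − 13) − 0 = 1, and there is no ∂_3, so H_2 = Z.

H_0 = Z,  H_1 = Z^2,  H_2 = Z.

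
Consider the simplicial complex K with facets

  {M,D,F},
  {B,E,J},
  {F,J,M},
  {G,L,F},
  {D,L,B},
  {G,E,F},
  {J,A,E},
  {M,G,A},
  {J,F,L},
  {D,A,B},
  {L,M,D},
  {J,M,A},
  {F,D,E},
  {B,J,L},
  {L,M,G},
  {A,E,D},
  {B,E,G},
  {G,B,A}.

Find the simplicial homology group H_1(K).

We work with the vertex ordering A < B < D < E < F < G < J < L < M. The simplices of K, each written with vertices in increasing order, are:

  0-simplices (9): A, B, D, E, F, G, J, L, M
  1-simplices (27): AB, AD, AE, AG, AJ, AM, BD, BE, BG, BJ, BL, DE, DF, DL, DM, EF, EG, EJ, FG, FJ, FL, FM, GL, GM, JL, JM, LM
  2-simplices (18): ABD, ABG, ADE, AEJ, AGM, AJM, BDL, BEG, BEJ, BJL, DEF, DFM, DLM, EFG, FGL, FJL, FJM, GLM

Hence C_0 ≅ Z^9, C_1 ≅ Z^27, C_2 ≅ Z^18.

∂_1: C_1 → C_0 is given by ∂[p,q] = [q] − [p]. For instance
  ∂FG = G − F.
The resulting 9×27 matrix has rank 8, and its Smith normal form has invariant factors (1,1,1,1,1,1,1,1).

The boundary map ∂_2: C_2 → C_1 sends each 2-simplex [p,q,r] to [q,r] − [p,r] + [p,q]. For instance
  ∂AJM = JM − AM + AJ,
  ∂ABD = BD − AD + AB.
As a 27×18 matrix over Z this has rank 18, with invariant factors (1,1,1,1,1,1,1,1,1,1,1,1,1,1,1,1,1,2).

Now H_k = ker ∂_k / im ∂_{k+1}, so:

  H_1: rank ker ∂_1 − rank ∂_2 = (27 − 8) − 18 = 1, and ∂_2 has invariant factor 2 > 1, so H_1 = Z ⊕ Z_2.

H_1 = Z ⊕ Z_2.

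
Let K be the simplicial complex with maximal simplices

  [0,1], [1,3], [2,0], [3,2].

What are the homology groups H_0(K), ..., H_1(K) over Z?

H_0 ≅ Z,  H_1 ≅ Z.

We work with the vertex ordering 0 < 1 < 2 < 3. The simplices of K, each written with vertices in increasing order, are:

  0-simplices (4): [0], [1], [2], [3]
  1-simplices (4): [0,1], [0,2], [1,3], [2,3]

giving chain groups C_0 ≅ Z^4, C_1 ≅ Z^4.

∂_1: C_1 → C_0 is given by ∂[p,q] = [q] − [p]. For instance
  ∂[1,3] = [3] − [1].
As a 4×4 matrix over Z this has rank 3, with invariant factors (1,1,1).

Computing H_k = (kernel of ∂_k) / (image of ∂_{k+1}):

  H_0: rank C_0 − rank ∂_1 = 4 − 3 = 1, and the invariant factors of ∂_1 are all 1, so H_0 = Z.
  H_1: rank ker ∂_1 − rank ∂_2 = (4 − 3) − 0 = 1, and there is no ∂_2, so H_1 = Z.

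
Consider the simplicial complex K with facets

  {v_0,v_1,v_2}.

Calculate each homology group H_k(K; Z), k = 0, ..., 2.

H_0 = Z,  H_1 = 0,  H_2 = 0.

We work with the vertex ordering v_0 < v_1 < v_2. The simplices of K, each written with vertices in increasing order, are:

  0-simplices (3): [v_0], [v_1], [v_2]
  1-simplices (3): [v_0,v_1], [v_0,v_2], [v_1,v_2]
  2-simplices (1): [v_0,v_1,v_2]

so the chain groups are C_0 ≅ Z^3, C_1 ≅ Z^3, C_2 ≅ Z^1.

The boundary map ∂_1: C_1 → C_0 sends each edge [p,q] (with p < q) to q − p. For instance
  ∂[v_1,v_2] = [v_2] − [v_1].
The 3×3 boundary matrix has rank 2 and Smith normal form diag(1,1).

Boundary ∂_2: C_2 → C_1 acts by ∂[p,q,r] = [q,r] − [p,r] + [p,q]. For instance
  ∂[v_0,v_1,v_2] = [v_1,v_2] − [v_0,v_2] + [v_0,v_1].
As a 3×1 matrix over Z this has rank 1, with invariant factors (1).

Reading off H_k = ker ∂_k / im ∂_{k+1}:

  H_0: rank C_0 − rank ∂_1 = 3 − 2 = 1, and the invariant factors of ∂_1 are all 1, so H_0 = Z.
  H_1: rank ker ∂_1 − rank ∂_2 = (3 − 2) − 1 = 0, and the invariant factors of ∂_2 are all 1, so H_1 = 0.
  H_2: rank ker ∂_2 − rank ∂_3 = (1 − 1) − 0 = 0, and there is no ∂_3, so H_2 = 0.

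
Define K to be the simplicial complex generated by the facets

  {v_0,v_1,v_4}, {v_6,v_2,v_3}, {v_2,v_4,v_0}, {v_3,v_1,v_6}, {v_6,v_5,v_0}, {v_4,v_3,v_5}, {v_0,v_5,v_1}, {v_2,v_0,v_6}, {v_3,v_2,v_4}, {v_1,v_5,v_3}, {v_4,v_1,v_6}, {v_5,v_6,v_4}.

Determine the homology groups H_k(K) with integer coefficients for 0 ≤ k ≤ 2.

H_0 = Z,  H_1 = Z_2,  H_2 = 0.

We work with the vertex ordering v_0 < v_1 < v_2 < v_3 < v_4 < v_5 < v_6. The simplices of K, each written with vertices in increasing order, are:

  0-simplices (7): [v_0], [v_1], [v_2], [v_3], [v_4], [v_5], [v_6]
  1-simplices (18): (18 of them)
  2-simplices (12): (12 of them)

Hence C_0 ≅ Z^7, C_1 ≅ Z^18, C_2 ≅ Z^12.

Boundary ∂_1: C_1 → C_0 maps an edge to its endpoints' difference, ∂[p,q] = q − p. For instance
  ∂[v_1,v_6] = [v_6] − [v_1].
The 7×18 boundary matrix has rank 6 and Smith normal form diag(1,1,1,1,1,1).

Boundary ∂_2: C_2 → C_1 acts by ∂[p,q,r] = [q,r] − [p,r] + [p,q]. For instance
  ∂[v_0,v_2,v_6] = [v_2,v_6] − [v_0,v_6] + [v_0,v_2],
  ∂[v_2,v_3,v_4] = [v_3,v_4] − [v_2,v_4] + [v_2,v_3].
As a 18×12 matrix over Z this has rank 12, with invariant factors (1,1,1,1,1,1,1,1,1,1,1,2).

Computing H_k = (kernel of ∂_k) / (image of ∂_{k+1}):

  H_0: rank C_0 − rank ∂_1 = 7 − 6 = 1, and the invariant factors of ∂_1 are all 1, so H_0 = Z.
  H_1: rank ker ∂_1 − rank ∂_2 = (18 − 6) − 12 = 0, and ∂_2 has invariant factor 2 > 1, so H_1 = Z_2.
  H_2: rank ker ∂_2 − rank ∂_3 = (12 − 12) − 0 = 0, and there is no ∂_3, so H_2 = 0.

(K is a triangulation of the real projective plane RP^2.)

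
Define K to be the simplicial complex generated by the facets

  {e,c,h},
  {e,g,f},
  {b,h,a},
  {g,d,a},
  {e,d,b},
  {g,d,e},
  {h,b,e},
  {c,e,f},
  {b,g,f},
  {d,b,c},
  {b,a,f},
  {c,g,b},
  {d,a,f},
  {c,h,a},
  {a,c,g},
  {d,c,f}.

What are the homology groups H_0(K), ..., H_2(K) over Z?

H_0 = Z,  H_1 = Z^2,  H_2 = Z.

Order the vertices as a < b < c < d < e < f < g < h. Listing each simplex with vertices in this order, K has dimension 2 with simplices:

  0-simplices (8): a, b, c, d, e, f, g, h
  1-simplices (24): ab, ac, ad, af, ag, ah, bc, bd, be, bf, bg, bh, cd, ce, cf, cg, ch, de, df, dg, ef, eg, eh, fg
  2-simplices (16): abf, abh, acg, ach, adf, adg, bcd, bcg, bde, beh, bfg, cdf, cef, ceh, deg, efg

Hence C_0 ≅ Z^8, C_1 ≅ Z^24, C_2 ≅ Z^16.

∂_1: C_1 → C_0 maps an edge to its endpoints' difference, ∂[p,q] = q − p.
This gives a 8×24 integer matrix of rank 7; reducing to Smith normal form yields diagonal entries (1,1,1,1,1,1,1).

Boundary ∂_2: C_2 → C_1 acts by ∂[p,q,r] = [q,r] − [p,r] + [p,q]. For instance
  ∂ceh = eh − ch + ce,
  ∂ach = ch − ah + ac.
The resulting 24×16 matrix has rank 15, and its Smith normal form has invariant factors (1,1,1,1,1,1,1,1,1,1,1,1,1,1,1).

Computing H_k = (kernel of ∂_k) / (image of ∂_{k+1}):

  H_0: rank C_0 − rank ∂_1 = 8 − 7 = 1, and the invariant factors of ∂_1 are all 1, so H_0 ≅ Z.
  H_1: rank ker ∂_1 − rank ∂_2 = (24 − 7) − 15 = 2, and the invariant factors of ∂_2 are all 1, so H_1 ≅ Z^2.
  H_2: rank ker ∂_2 − rank ∂_3 = (16 − 15) − 0 = 1, and there is no ∂_3, so H_2 ≅ Z.

As a check, the Euler characteristic is 8 − 24 + 16 = 0, which agrees with 1 − 2 + 1 = 0.
(K is a triangulation of the torus T^2.)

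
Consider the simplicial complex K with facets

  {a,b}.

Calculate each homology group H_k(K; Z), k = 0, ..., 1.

H_0 ≅ Z,  H_1 = 0.

Fix the vertex order a < b and write every simplex with vertices in increasing order. Then dim K = 1 and the simplices of K are:

  0-simplices (2): a, b
  1-simplices (1): ab

Hence C_0 ≅ Z^2, C_1 ≅ Z^1.

∂_1: C_1 → C_0 maps an edge to its endpoints' difference, ∂[p,q] = q − p. For instance
  ∂ab = b − a.
As a 2×1 matrix over Z this has rank 1, with invariant factors (1).

Now H_k = ker ∂_k / im ∂_{k+1}, so:

  H_0: rank C_0 − rank ∂_1 = 2 − 1 = 1, and the invariant factors of ∂_1 are all 1, so H_0 ≅ Z.
  H_1: rank ker ∂_1 − rank ∂_2 = (1 − 1) − 0 = 0, and there is no ∂_2, so H_1 ≅ 0.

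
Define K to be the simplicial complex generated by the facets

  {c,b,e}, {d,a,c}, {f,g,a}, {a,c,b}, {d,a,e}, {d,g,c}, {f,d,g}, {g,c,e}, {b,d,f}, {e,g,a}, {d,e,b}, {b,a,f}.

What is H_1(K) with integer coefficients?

H_1 ≅ Z/2.

We work with the vertex ordering a < b < c < d < e < f < g. The simplices of K, each written with vertices in increasing order, are:

  0-simplices (7): a, b, c, d, e, f, g
  1-simplices (18): ab, ac, ad, ae, af, ag, bc, bd, be, bf, cd, ce, cg, de, df, dg, eg, fg
  2-simplices (12): abc, abf, acd, ade, aeg, afg, bce, bde, bdf, cdg, ceg, dfg

Hence C_0 ≅ Z^7, C_1 ≅ Z^18, C_2 ≅ Z^12.

The boundary map ∂_1: C_1 → C_0 is given by ∂[p,q] = [q] − [p]. For instance
  ∂ab = b − a.
This gives a 7×18 integer matrix of rank 6; reducing to Smith normal form yields diagonal entries (1,1,1,1,1,1).

∂_2: C_2 → C_1 sends each 2-simplex [p,q,r] to [q,r] − [p,r] + [p,q]. For instance
  ∂ade = de − ae + ad,
  ∂acd = cd − ad + ac.
This gives a 18×12 integer matrix of rank 12; reducing to Smith normal form yields diagonal entries (1,1,1,1,1,1,1,1,1,1,1,2).

From H_k ≅ ker(∂_k) / im(∂_{k+1}) we obtain:

  H_1: rank ker ∂_1 − rank ∂_2 = (18 − 6) − 12 = 0, and ∂_2 has invariant factor 2 > 1, so H_1 = Z/2.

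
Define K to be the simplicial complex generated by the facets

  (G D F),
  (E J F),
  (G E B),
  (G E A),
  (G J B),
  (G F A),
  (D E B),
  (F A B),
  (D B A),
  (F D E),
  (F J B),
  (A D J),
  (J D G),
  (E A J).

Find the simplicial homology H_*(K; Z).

H_0 ≅ Z,  H_1 ≅ Z^2,  H_2 ≅ Z.

Fix the vertex order A < B < D < E < F < G < J and write every simplex with vertices in increasing order. Then dim K = 2 and the simplices of K are:

  0-simplices (7): A, B, D, E, F, G, J
  1-simplices (21): AB, AD, AE, AF, AG, AJ, BD, BE, BF, BG, BJ, DE, DF, DG, DJ, EF, EG, EJ, FG, FJ, GJ
  2-simplices (14): ABD, ABF, ADJ, AEG, AEJ, AFG, BDE, BEG, BFJ, BGJ, DEF, DFG, DGJ, EFJ

Hence C_0 ≅ Z^7, C_1 ≅ Z^21, C_2 ≅ Z^14.

Boundary ∂_1: C_1 → C_0 sends each edge [p,q] (with p < q) to q − p.
As a 7×21 matrix over Z this has rank 6, with invariant factors (1,1,1,1,1,1).

∂_2: C_2 → C_1 sends each 2-simplex [p,q,r] to [q,r] − [p,r] + [p,q]. For instance
  ∂DFG = FG − DG + DF,
  ∂ABF = BF − AF + AB.
This gives a 21×14 integer matrix of rank 13; reducing to Smith normal form yields diagonal entries (1,1,1,1,1,1,1,1,1,1,1,1,1).

Now H_k = ker ∂_k / im ∂_{k+1}, so:

  H_0: rank C_0 − rank ∂_1 = 7 − 6 = 1, and the invariant factors of ∂_1 are all 1, so H_0 = Z.
  H_1: rank ker ∂_1 − rank ∂_2 = (21 − 6) − 13 = 2, and the invariant factors of ∂_2 are all 1, so H_1 = Z^2.
  H_2: rank ker ∂_2 − rank ∂_3 = (14 − 13) − 0 = 1, and there is no ∂_3, so H_2 = Z.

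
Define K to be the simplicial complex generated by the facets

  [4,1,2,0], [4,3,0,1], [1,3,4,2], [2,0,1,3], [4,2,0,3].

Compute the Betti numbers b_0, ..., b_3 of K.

Order the vertices as 0 < 1 < 2 < 3 < 4. Listing each simplex with vertices in this order, K has dimension 3 with simplices:

  0-simplices (5): [0], [1], [2], [3], [4]
  1-simplices (10): [0,1], [0,2], [0,3], [0,4], [1,2], [1,3], [1,4], [2,3], [2,4], [3,4]
  2-simplices (10): [0,1,2], [0,1,3], [0,1,4], [0,2,3], [0,2,4], [0,3,4], [1,2,3], [1,2,4], [1,3,4], [2,3,4]
  3-simplices (5): [0,1,2,3], [0,1,2,4], [0,1,3,4], [0,2,3,4], [1,2,3,4]

giving chain groups C_0 ≅ Z^5, C_1 ≅ Z^10, C_2 ≅ Z^10, C_3 ≅ Z^5.

The boundary map ∂_1: C_1 → C_0 is given by ∂[p,q] = [q] − [p].
This gives a 5×10 integer matrix of rank 4; reducing to Smith normal form yields diagonal entries (1,1,1,1).

Boundary ∂_2: C_2 → C_1 sends each 2-simplex [p,q,r] to [q,r] − [p,r] + [p,q]. For instance
  ∂[2,3,4] = [3,4] − [2,4] + [2,3],
  ∂[0,2,3] = [2,3] − [0,3] + [0,2].
The resulting 10×10 matrix has rank 6, and its Smith normal form has invariant factors (1,1,1,1,1,1).

The boundary map ∂_3: C_3 → C_2 sends each 3-simplex σ to the alternating sum Σ_i (−1)^i (σ with its i-th vertex removed). For instance
  ∂[0,1,3,4] = [1,3,4] − [0,3,4] + [0,1,4] − [0,1,3],
  ∂[0,2,3,4] = [2,3,4] − [0,3,4] + [0,2,4] − [0,2,3].
As a 10×5 matrix over Z this has rank 4, with invariant factors (1,1,1,1).

Now H_k = ker ∂_k / im ∂_{k+1}, so:

  H_0: rank C_0 − rank ∂_1 = 5 − 4 = 1, and the invariant factors of ∂_1 are all 1, so H_0 = Z.
  H_1: rank ker ∂_1 − rank ∂_2 = (10 − 4) − 6 = 0, and the invariant factors of ∂_2 are all 1, so H_1 = 0.
  H_2: rank ker ∂_2 − rank ∂_3 = (10 − 6) − 4 = 0, and the invariant factors of ∂_3 are all 1, so H_2 = 0.
  H_3: rank ker ∂_3 − rank ∂_4 = (5 − 4) − 0 = 1, and there is no ∂_4, so H_3 = Z.

Hence the Betti numbers are b_0 = 1, b_1 = 0, b_2 = 0, b_3 = 1.

b_0 = 1, b_1 = 0, b_2 = 0, b_3 = 1.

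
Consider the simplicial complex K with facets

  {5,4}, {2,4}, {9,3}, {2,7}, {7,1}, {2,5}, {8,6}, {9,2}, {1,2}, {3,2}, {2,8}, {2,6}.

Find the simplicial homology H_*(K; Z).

H_0 = Z,  H_1 = Z^4.

Order the vertices as 1 < 2 < 3 < 4 < 5 < 6 < 7 < 8 < 9. Listing each simplex with vertices in this order, K has dimension 1 with simplices:

  0-simplices (9): [1], [2], [3], [4], [5], [6], [7], [8], [9]
  1-simplices (12): [1,2], [1,7], [2,3], [2,4], [2,5], [2,6], [2,7], [2,8], [2,9], [3,9], [4,5], [6,8]

so the chain groups are C_0 ≅ Z^9, C_1 ≅ Z^12.

The boundary map ∂_1: C_1 → C_0 sends each edge [p,q] (with p < q) to q − p. For instance
  ∂[2,5] = [5] − [2].
The resulting 9×12 matrix has rank 8, and its Smith normal form has invariant factors (1,1,1,1,1,1,1,1).

Now H_k = ker ∂_k / im ∂_{k+1}, so:

  H_0: rank C_0 − rank ∂_1 = 9 − 8 = 1, and the invariant factors of ∂_1 are all 1, so H_0 ≅ Z.
  H_1: rank ker ∂_1 − rank ∂_2 = (12 − 8) − 0 = 4, and there is no ∂_2, so H_1 ≅ Z^4.

As a check, the Euler characteristic is 9 − 12 = -3, which agrees with 1 − 4 = -3.
(K is a triangulation of a wedge of 4 circles.)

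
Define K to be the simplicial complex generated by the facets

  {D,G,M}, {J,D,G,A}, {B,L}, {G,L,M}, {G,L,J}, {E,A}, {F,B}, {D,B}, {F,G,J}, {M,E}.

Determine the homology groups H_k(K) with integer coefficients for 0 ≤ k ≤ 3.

H_0 ≅ Z,  H_1 ≅ Z^3,  H_2 = 0,  H_3 = 0.

Fix the vertex order A < B < D < E < F < G < J < L < M and write every simplex with vertices in increasing order. Then dim K = 3 and the simplices of K are:

  0-simplices (9): A, B, D, E, F, G, J, L, M
  1-simplices (18): AD, AE, AG, AJ, BD, BF, BL, DG, DJ, DM, EM, FG, FJ, GJ, GL, GM, JL, LM
  2-simplices (8): ADG, ADJ, AGJ, DGJ, DGM, FGJ, GJL, GLM
  3-simplices (1): ADGJ

giving chain groups C_0 ≅ Z^9, C_1 ≅ Z^18, C_2 ≅ Z^8, C_3 ≅ Z^1.

Boundary ∂_1: C_1 → C_0 is given by ∂[p,q] = [q] − [p]. For instance
  ∂AD = D − A.
This gives a 9×18 integer matrix of rank 8; reducing to Smith normal form yields diagonal entries (1,1,1,1,1,1,1,1).

The boundary map ∂_2: C_2 → C_1 acts by ∂[p,q,r] = [q,r] − [p,r] + [p,q]. For instance
  ∂FGJ = GJ − FJ + FG,
  ∂GLM = LM − GM + GL.
The 18×8 boundary matrix has rank 7 and Smith normal form diag(1,1,1,1,1,1,1).

Boundary ∂_3: C_3 → C_2 sends each 3-simplex σ to the alternating sum Σ_i (−1)^i (σ with its i-th vertex removed). For instance
  ∂ADGJ = DGJ − AGJ + ADJ − ADG.
This gives a 8×1 integer matrix of rank 1; reducing to Smith normal form yields diagonal entries (1).

Reading off H_k = ker ∂_k / im ∂_{k+1}:

  H_0: rank C_0 − rank ∂_1 = 9 − 8 = 1, and the invariant factors of ∂_1 are all 1, so H_0 ≅ Z.
  H_1: rank ker ∂_1 − rank ∂_2 = (18 − 8) − 7 = 3, and the invariant factors of ∂_2 are all 1, so H_1 ≅ Z^3.
  H_2: rank ker ∂_2 − rank ∂_3 = (8 − 7) − 1 = 0, and the invariant factors of ∂_3 are all 1, so H_2 ≅ 0.
  H_3: rank ker ∂_3 − rank ∂_4 = (1 − 1) − 0 = 0, and there is no ∂_4, so H_3 ≅ 0.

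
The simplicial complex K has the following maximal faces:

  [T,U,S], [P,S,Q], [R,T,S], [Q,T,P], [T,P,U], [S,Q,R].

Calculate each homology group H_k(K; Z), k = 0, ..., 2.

Fix the vertex order P < Q < R < S < T < U and write every simplex with vertices in increasing order. Then dim K = 2 and the simplices of K are:

  0-simplices (6): P, Q, R, S, T, U
  1-simplices (12): PQ, PS, PT, PU, QR, QS, QT, RS, RT, ST, SU, TU
  2-simplices (6): PQS, PQT, PTU, QRS, RST, STU

giving chain groups C_0 ≅ Z^6, C_1 ≅ Z^12, C_2 ≅ Z^6.

The boundary map ∂_1: C_1 → C_0 is given by ∂[p,q] = [q] − [p].
The 6×12 boundary matrix has rank 5 and Smith normal form diag(1,1,1,1,1).

∂_2: C_2 → C_1 maps a triangle to the signed sum of its edges. For instance
  ∂RST = ST − RT + RS,
  ∂QRS = RS − QS + QR.
The 12×6 boundary matrix has rank 6 and Smith normal form diag(1,1,1,1,1,1).

Reading off H_k = ker ∂_k / im ∂_{k+1}:

  H_0: rank C_0 − rank ∂_1 = 6 − 5 = 1, and the invariant factors of ∂_1 are all 1, so H_0 ≅ Z.
  H_1: rank ker ∂_1 − rank ∂_2 = (12 − 5) − 6 = 1, and the invariant factors of ∂_2 are all 1, so H_1 ≅ Z.
  H_2: rank ker ∂_2 − rank ∂_3 = (6 − 6) − 0 = 0, and there is no ∂_3, so H_2 ≅ 0.

H_0 = Z,  H_1 = Z,  H_2 = 0.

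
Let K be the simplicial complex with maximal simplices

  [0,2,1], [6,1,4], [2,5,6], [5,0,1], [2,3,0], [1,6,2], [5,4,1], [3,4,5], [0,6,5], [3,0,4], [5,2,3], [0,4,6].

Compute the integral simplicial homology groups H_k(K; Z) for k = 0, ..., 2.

H_0 ≅ Z,  H_1 ≅ Z_2,  H_2 = 0.

Order the vertices as 0 < 1 < 2 < 3 < 4 < 5 < 6. Listing each simplex with vertices in this order, K has dimension 2 with simplices:

  0-simplices (7): [0], [1], [2], [3], [4], [5], [6]
  1-simplices (18): [0,1], [0,2], [0,3], [0,4], [0,5], [0,6], [1,2], [1,4], [1,5], [1,6], [2,3], [2,5], [2,6], [3,4], [3,5], [4,5], [4,6], [5,6]
  2-simplices (12): [0,1,2], [0,1,5], [0,2,3], [0,3,4], [0,4,6], [0,5,6], [1,2,6], [1,4,5], [1,4,6], [2,3,5], [2,5,6], [3,4,5]

Hence C_0 ≅ Z^7, C_1 ≅ Z^18, C_2 ≅ Z^12.

Boundary ∂_1: C_1 → C_0 maps an edge to its endpoints' difference, ∂[p,q] = q − p. For instance
  ∂[1,6] = [6] − [1].
As a 7×18 matrix over Z this has rank 6, with invariant factors (1,1,1,1,1,1).

∂_2: C_2 → C_1 maps a triangle to the signed sum of its edges. For instance
  ∂[2,5,6] = [5,6] − [2,6] + [2,5],
  ∂[1,4,5] = [4,5] − [1,5] + [1,4].
As a 18×12 matrix over Z this has rank 12, with invariant factors (1,1,1,1,1,1,1,1,1,1,1,2).

Reading off H_k = ker ∂_k / im ∂_{k+1}:

  H_0: rank C_0 − rank ∂_1 = 7 − 6 = 1, and the invariant factors of ∂_1 are all 1, so H_0 = Z.
  H_1: rank ker ∂_1 − rank ∂_2 = (18 − 6) − 12 = 0, and ∂_2 has invariant factor 2 > 1, so H_1 = Z_2.
  H_2: rank ker ∂_2 − rank ∂_3 = (12 − 12) − 0 = 0, and there is no ∂_3, so H_2 = 0.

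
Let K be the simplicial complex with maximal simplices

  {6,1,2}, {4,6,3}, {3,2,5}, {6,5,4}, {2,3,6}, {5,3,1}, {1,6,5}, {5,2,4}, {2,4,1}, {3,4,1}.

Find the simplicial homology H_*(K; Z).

K has 6 vertices, 15 edges, 10 triangles.
rank ∂_0 = 0, rank ∂_1 = 5 ⇒ b_0 = 6 − 0 − 5 = 1; all invariant factors of ∂_1 are 1 so no torsion. So H_0 ≅ Z.
rank ∂_1 = 5, rank ∂_2 = 10 ⇒ b_1 = 15 − 5 − 10 = 0; ∂_2 has invariant factor(s) [2] giving torsion. So H_1 ≅ Z/2Z.
rank ∂_2 = 10, rank ∂_3 = 0 ⇒ b_2 = 10 − 10 − 0 = 0. So H_2 ≅ 0.

H_0 = Z,  H_1 = Z/2Z,  H_2 = 0.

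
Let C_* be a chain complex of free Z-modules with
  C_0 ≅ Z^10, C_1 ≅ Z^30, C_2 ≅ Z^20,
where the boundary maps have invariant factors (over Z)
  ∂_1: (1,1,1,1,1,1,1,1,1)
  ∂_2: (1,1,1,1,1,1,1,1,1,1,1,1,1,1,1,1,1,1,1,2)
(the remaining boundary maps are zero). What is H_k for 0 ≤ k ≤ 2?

H_0: b_0 = 10 − 0 − 9 = 1; torsion from ∂_1 factors > 1: none. So H_0 ≅ Z.
H_1: b_1 = 30 − 9 − 20 = 1; torsion from ∂_2 factors > 1: [2]. So H_1 ≅ Z ⊕ Z/2.
H_2: b_2 = 20 − 20 − 0 = 0; torsion from ∂_3 factors > 1: none. So H_2 ≅ 0.

H_0 ≅ Z,  H_1 ≅ Z ⊕ Z/2,  H_2 = 0.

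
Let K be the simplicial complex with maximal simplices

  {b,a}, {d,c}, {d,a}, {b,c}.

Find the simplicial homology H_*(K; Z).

H_0 ≅ Z,  H_1 ≅ Z.

Fix the vertex order a < b < c < d and write every simplex with vertices in increasing order. Then dim K = 1 and the simplices of K are:

  0-simplices (4): a, b, c, d
  1-simplices (4): ab, ad, bc, cd

giving chain groups C_0 ≅ Z^4, C_1 ≅ Z^4.

The boundary map ∂_1: C_1 → C_0 maps an edge to its endpoints' difference, ∂[p,q] = q − p.
This gives a 4×4 integer matrix of rank 3; reducing to Smith normal form yields diagonal entries (1,1,1).

Computing H_k = (kernel of ∂_k) / (image of ∂_{k+1}):

  H_0: rank C_0 − rank ∂_1 = 4 − 3 = 1, and the invariant factors of ∂_1 are all 1, so H_0 ≅ Z.
  H_1: rank ker ∂_1 − rank ∂_2 = (4 − 3) − 0 = 1, and there is no ∂_2, so H_1 ≅ Z.

As a check, the Euler characteristic is 4 − 4 = 0, which agrees with 1 − 1 = 0.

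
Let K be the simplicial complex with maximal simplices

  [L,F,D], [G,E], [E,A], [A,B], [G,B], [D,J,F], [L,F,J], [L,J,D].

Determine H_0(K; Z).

H_0 = Z^2.

Order the vertices as A < B < D < E < F < G < J < L. Listing each simplex with vertices in this order, K has dimension 2 with simplices:

  0-simplices (8): A, B, D, E, F, G, J, L
  1-simplices (10): AB, AE, BG, DF, DJ, DL, EG, FJ, FL, JL
  2-simplices (4): DFJ, DFL, DJL, FJL

Hence C_0 ≅ Z^8, C_1 ≅ Z^10, C_2 ≅ Z^4.

Boundary ∂_1: C_1 → C_0 is given by ∂[p,q] = [q] − [p].
The 8×10 boundary matrix has rank 6 and Smith normal form diag(1,1,1,1,1,1).

The boundary map ∂_2: C_2 → C_1 sends each 2-simplex [p,q,r] to [q,r] − [p,r] + [p,q]. For instance
  ∂DFJ = FJ − DJ + DF,
  ∂DFL = FL − DL + DF.
The resulting 10×4 matrix has rank 3, and its Smith normal form has invariant factors (1,1,1).

Now H_k = ker ∂_k / im ∂_{k+1}, so:

  H_0: rank C_0 − rank ∂_1 = 8 − 6 = 2, and the invariant factors of ∂_1 are all 1, so H_0 ≅ Z^2.

(K is a triangulation of the disjoint union of the 2-sphere S^2 and the circle S^1.)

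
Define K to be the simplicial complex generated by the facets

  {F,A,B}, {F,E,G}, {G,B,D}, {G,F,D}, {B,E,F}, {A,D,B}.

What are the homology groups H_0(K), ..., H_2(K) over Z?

H_0 = Z,  H_1 = Z,  H_2 = 0.

Fix the vertex order A < B < D < E < F < G and write every simplex with vertices in increasing order. Then dim K = 2 and the simplices of K are:

  0-simplices (6): A, B, D, E, F, G
  1-simplices (12): AB, AD, AF, BD, BE, BF, BG, DF, DG, EF, EG, FG
  2-simplices (6): ABD, ABF, BDG, BEF, DFG, EFG

so the chain groups are C_0 ≅ Z^6, C_1 ≅ Z^12, C_2 ≅ Z^6.

The boundary map ∂_1: C_1 → C_0 maps an edge to its endpoints' difference, ∂[p,q] = q − p. For instance
  ∂AB = B − A.
As a 6×12 matrix over Z this has rank 5, with invariant factors (1,1,1,1,1).

Boundary ∂_2: C_2 → C_1 sends each 2-simplex [p,q,r] to [q,r] − [p,r] + [p,q]. For instance
  ∂ABD = BD − AD + AB,
  ∂DFG = FG − DG + DF.
This gives a 12×6 integer matrix of rank 6; reducing to Smith normal form yields diagonal entries (1,1,1,1,1,1).

From H_k ≅ ker(∂_k) / im(∂_{k+1}) we obtain:

  H_0: rank C_0 − rank ∂_1 = 6 − 5 = 1, and the invariant factors of ∂_1 are all 1, so H_0 = Z.
  H_1: rank ker ∂_1 − rank ∂_2 = (12 − 5) − 6 = 1, and the invariant factors of ∂_2 are all 1, so H_1 = Z.
  H_2: rank ker ∂_2 − rank ∂_3 = (6 − 6) − 0 = 0, and there is no ∂_3, so H_2 = 0.

As a check, the Euler characteristic is 6 − 12 + 6 = 0, which agrees with 1 − 1 + 0 = 0.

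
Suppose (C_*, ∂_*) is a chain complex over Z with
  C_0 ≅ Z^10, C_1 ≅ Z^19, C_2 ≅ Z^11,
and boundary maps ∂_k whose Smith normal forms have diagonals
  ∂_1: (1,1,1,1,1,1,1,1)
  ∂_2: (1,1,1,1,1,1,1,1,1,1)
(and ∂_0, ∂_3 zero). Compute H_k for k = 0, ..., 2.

H_0: b_0 = 10 − 0 − 8 = 2; torsion from ∂_1 factors > 1: none. So H_0 = Z^2.
H_1: b_1 = 19 − 8 − 10 = 1; torsion from ∂_2 factors > 1: none. So H_1 = Z.
H_2: b_2 = 11 − 10 − 0 = 1; torsion from ∂_3 factors > 1: none. So H_2 = Z.

H_0 = Z^2,  H_1 = Z,  H_2 = Z.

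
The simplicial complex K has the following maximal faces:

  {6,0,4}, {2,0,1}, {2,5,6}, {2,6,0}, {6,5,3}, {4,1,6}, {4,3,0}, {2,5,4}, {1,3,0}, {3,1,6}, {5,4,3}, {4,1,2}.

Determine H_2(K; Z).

Fix the vertex order 0 < 1 < 2 < 3 < 4 < 5 < 6 and write every simplex with vertices in increasing order. Then dim K = 2 and the simplices of K are:

  0-simplices (7): [0], [1], [2], [3], [4], [5], [6]
  1-simplices (18): [0,1], [0,2], [0,3], [0,4], [0,6], [1,2], [1,3], [1,4], [1,6], [2,4], [2,5], [2,6], [3,4], [3,5], [3,6], [4,5], [4,6], [5,6]
  2-simplices (12): [0,1,2], [0,1,3], [0,2,6], [0,3,4], [0,4,6], [1,2,4], [1,3,6], [1,4,6], [2,4,5], [2,5,6], [3,4,5], [3,5,6]

so the chain groups are C_0 ≅ Z^7, C_1 ≅ Z^18, C_2 ≅ Z^12.

The boundary map ∂_1: C_1 → C_0 is given by ∂[p,q] = [q] − [p]. For instance
  ∂[1,2] = [2] − [1].
This gives a 7×18 integer matrix of rank 6; reducing to Smith normal form yields diagonal entries (1,1,1,1,1,1).

The boundary map ∂_2: C_2 → C_1 maps a triangle to the signed sum of its edges. For instance
  ∂[0,4,6] = [4,6] − [0,6] + [0,4],
  ∂[3,4,5] = [4,5] − [3,5] + [3,4].
This gives a 18×12 integer matrix of rank 12; reducing to Smith normal form yields diagonal entries (1,1,1,1,1,1,1,1,1,1,1,2).

Computing H_k = (kernel of ∂_k) / (image of ∂_{k+1}):

  H_2: rank ker ∂_2 − rank ∂_3 = (12 − 12) − 0 = 0, and there is no ∂_3, so H_2 ≅ 0.

(K is a triangulation of the real projective plane RP^2.)

H_2 ≅ 0.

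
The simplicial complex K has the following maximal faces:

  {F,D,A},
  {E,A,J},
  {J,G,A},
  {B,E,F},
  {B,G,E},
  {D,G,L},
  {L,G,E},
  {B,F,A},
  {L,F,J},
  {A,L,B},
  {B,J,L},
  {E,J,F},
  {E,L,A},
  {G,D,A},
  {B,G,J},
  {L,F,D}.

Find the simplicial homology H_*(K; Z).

H_0 ≅ Z,  H_1 ≅ Z^2,  H_2 ≅ Z.

Order the vertices as A < B < D < E < F < G < J < L. Listing each simplex with vertices in this order, K has dimension 2 with simplices:

  0-simplices (8): A, B, D, E, F, G, J, L
  1-simplices (24): AB, AD, AE, AF, AG, AJ, AL, BE, BF, BG, BJ, BL, DF, DG, DL, EF, EG, EJ, EL, FJ, FL, GJ, GL, JL
  2-simplices (16): ABF, ABL, ADF, ADG, AEJ, AEL, AGJ, BEF, BEG, BGJ, BJL, DFL, DGL, EFJ, EGL, FJL

giving chain groups C_0 ≅ Z^8, C_1 ≅ Z^24, C_2 ≅ Z^16.

∂_1: C_1 → C_0 is given by ∂[p,q] = [q] − [p]. For instance
  ∂DF = F − D.
This gives a 8×24 integer matrix of rank 7; reducing to Smith normal form yields diagonal entries (1,1,1,1,1,1,1).

The boundary map ∂_2: C_2 → C_1 maps a triangle to the signed sum of its edges. For instance
  ∂DGL = GL − DL + DG,
  ∂DFL = FL − DL + DF.
This gives a 24×16 integer matrix of rank 15; reducing to Smith normal form yields diagonal entries (1,1,1,1,1,1,1,1,1,1,1,1,1,1,1).

Now H_k = ker ∂_k / im ∂_{k+1}, so:

  H_0: rank C_0 − rank ∂_1 = 8 − 7 = 1, and the invariant factors of ∂_1 are all 1, so H_0 = Z.
  H_1: rank ker ∂_1 − rank ∂_2 = (24 − 7) − 15 = 2, and the invariant factors of ∂_2 are all 1, so H_1 = Z^2.
  H_2: rank ker ∂_2 − rank ∂_3 = (16 − 15) − 0 = 1, and there is no ∂_3, so H_2 = Z.

(K is a triangulation of the torus T^2.)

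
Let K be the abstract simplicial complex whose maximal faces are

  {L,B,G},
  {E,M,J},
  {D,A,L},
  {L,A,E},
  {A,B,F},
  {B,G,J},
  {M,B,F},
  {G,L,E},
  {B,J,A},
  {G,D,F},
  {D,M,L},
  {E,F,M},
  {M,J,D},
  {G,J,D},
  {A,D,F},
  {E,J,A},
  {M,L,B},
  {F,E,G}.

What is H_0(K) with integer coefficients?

Order the vertices as A < B < D < E < F < G < J < L < M. Listing each simplex with vertices in this order, K has dimension 2 with simplices:

  0-simplices (9): A, B, D, E, F, G, J, L, M
  1-simplices (27): AB, AD, AE, AF, AJ, AL, BF, BG, BJ, BL, BM, DF, DG, DJ, DL, DM, EF, EG, EJ, EL, EM, FG, FM, GJ, GL, JM, LM
  2-simplices (18): ABF, ABJ, ADF, ADL, AEJ, AEL, BFM, BGJ, BGL, BLM, DFG, DGJ, DJM, DLM, EFG, EFM, EGL, EJM

Hence C_0 ≅ Z^9, C_1 ≅ Z^27, C_2 ≅ Z^18.

The boundary map ∂_1: C_1 → C_0 is given by ∂[p,q] = [q] − [p].
The resulting 9×27 matrix has rank 8, and its Smith normal form has invariant factors (1,1,1,1,1,1,1,1).

Boundary ∂_2: C_2 → C_1 maps a triangle to the signed sum of its edges. For instance
  ∂EFG = FG − EG + EF,
  ∂DGJ = GJ − DJ + DG.
The resulting 27×18 matrix has rank 17, and its Smith normal form has invariant factors (1,1,1,1,1,1,1,1,1,1,1,1,1,1,1,1,1).

Computing H_k = (kernel of ∂_k) / (image of ∂_{k+1}):

  H_0: rank C_0 − rank ∂_1 = 9 − 8 = 1, and the invariant factors of ∂_1 are all 1, so H_0 ≅ Z.

(K is a triangulation of the torus T^2.)

H_0 ≅ Z.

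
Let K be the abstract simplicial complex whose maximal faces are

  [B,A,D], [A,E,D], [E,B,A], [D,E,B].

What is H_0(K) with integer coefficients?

H_0 = Z.

Order the vertices as A < B < D < E. Listing each simplex with vertices in this order, K has dimension 2 with simplices:

  0-simplices (4): A, B, D, E
  1-simplices (6): AB, AD, AE, BD, BE, DE
  2-simplices (4): ABD, ABE, ADE, BDE

so the chain groups are C_0 ≅ Z^4, C_1 ≅ Z^6, C_2 ≅ Z^4.

∂_1: C_1 → C_0 sends each edge [p,q] (with p < q) to q − p. For instance
  ∂BE = E − B.
The resulting 4×6 matrix has rank 3, and its Smith normal form has invariant factors (1,1,1).

Boundary ∂_2: C_2 → C_1 maps a triangle to the signed sum of its edges. For instance
  ∂ADE = DE − AE + AD,
  ∂ABD = BD − AD + AB.
This gives a 6×4 integer matrix of rank 3; reducing to Smith normal form yields diagonal entries (1,1,1).

From H_k ≅ ker(∂_k) / im(∂_{k+1}) we obtain:

  H_0: rank C_0 − rank ∂_1 = 4 − 3 = 1, and the invariant factors of ∂_1 are all 1, so H_0 ≅ Z.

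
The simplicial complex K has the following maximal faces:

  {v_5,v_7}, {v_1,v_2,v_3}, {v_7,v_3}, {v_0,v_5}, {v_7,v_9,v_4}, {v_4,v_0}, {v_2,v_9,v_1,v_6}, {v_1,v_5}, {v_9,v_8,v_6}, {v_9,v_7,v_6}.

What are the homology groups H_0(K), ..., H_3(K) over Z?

H_0 = Z,  H_1 = Z^3,  H_2 = 0,  H_3 = 0.

We work with the vertex ordering v_0 < v_1 < v_2 < v_3 < v_4 < v_5 < v_6 < v_7 < v_8 < v_9. The simplices of K, each written with vertices in increasing order, are:

  0-simplices (10): [v_0], [v_1], [v_2], [v_3], [v_4], [v_5], [v_6], [v_7], [v_8], [v_9]
  1-simplices (19): (19 of them)
  2-simplices (8): [v_1,v_2,v_3], [v_1,v_2,v_6], [v_1,v_2,v_9], [v_1,v_6,v_9], [v_2,v_6,v_9], [v_4,v_7,v_9], [v_6,v_7,v_9], [v_6,v_8,v_9]
  3-simplices (1): [v_1,v_2,v_6,v_9]

Hence C_0 ≅ Z^10, C_1 ≅ Z^19, C_2 ≅ Z^8, C_3 ≅ Z^1.

∂_1: C_1 → C_0 is given by ∂[p,q] = [q] − [p]. For instance
  ∂[v_4,v_9] = [v_9] − [v_4].
The resulting 10×19 matrix has rank 9, and its Smith normal form has invariant factors (1,1,1,1,1,1,1,1,1).

Boundary ∂_2: C_2 → C_1 maps a triangle to the signed sum of its edges. For instance
  ∂[v_4,v_7,v_9] = [v_7,v_9] − [v_4,v_9] + [v_4,v_7],
  ∂[v_6,v_8,v_9] = [v_8,v_9] − [v_6,v_9] + [v_6,v_8].
The 19×8 boundary matrix has rank 7 and Smith normal form diag(1,1,1,1,1,1,1).

Boundary ∂_3: C_3 → C_2 sends each 3-simplex σ to the alternating sum Σ_i (−1)^i (σ with its i-th vertex removed). For instance
  ∂[v_1,v_2,v_6,v_9] = [v_2,v_6,v_9] − [v_1,v_6,v_9] + [v_1,v_2,v_9] − [v_1,v_2,v_6].
This gives a 8×1 integer matrix of rank 1; reducing to Smith normal form yields diagonal entries (1).

Now H_k = ker ∂_k / im ∂_{k+1}, so:

  H_0: rank C_0 − rank ∂_1 = 10 − 9 = 1, and the invariant factors of ∂_1 are all 1, so H_0 ≅ Z.
  H_1: rank ker ∂_1 − rank ∂_2 = (19 − 9) − 7 = 3, and the invariant factors of ∂_2 are all 1, so H_1 ≅ Z^3.
  H_2: rank ker ∂_2 − rank ∂_3 = (8 − 7) − 1 = 0, and the invariant factors of ∂_3 are all 1, so H_2 ≅ 0.
  H_3: rank ker ∂_3 − rank ∂_4 = (1 − 1) − 0 = 0, and there is no ∂_4, so H_3 ≅ 0.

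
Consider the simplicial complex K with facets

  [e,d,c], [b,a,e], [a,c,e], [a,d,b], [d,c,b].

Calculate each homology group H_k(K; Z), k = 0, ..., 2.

Fix the vertex order a < b < c < d < e and write every simplex with vertices in increasing order. Then dim K = 2 and the simplices of K are:

  0-simplices (5): a, b, c, d, e
  1-simplices (10): ab, ac, ad, ae, bc, bd, be, cd, ce, de
  2-simplices (5): abd, abe, ace, bcd, cde

so the chain groups are C_0 ≅ Z^5, C_1 ≅ Z^10, C_2 ≅ Z^5.

Boundary ∂_1: C_1 → C_0 is given by ∂[p,q] = [q] − [p]. For instance
  ∂cd = d − c.
The resulting 5×10 matrix has rank 4, and its Smith normal form has invariant factors (1,1,1,1).

Boundary ∂_2: C_2 → C_1 sends each 2-simplex [p,q,r] to [q,r] − [p,r] + [p,q]. For instance
  ∂cde = de − ce + cd,
  ∂bcd = cd − bd + bc.
This gives a 10×5 integer matrix of rank 5; reducing to Smith normal form yields diagonal entries (1,1,1,1,1).

Computing H_k = (kernel of ∂_k) / (image of ∂_{k+1}):

  H_0: rank C_0 − rank ∂_1 = 5 − 4 = 1, and the invariant factors of ∂_1 are all 1, so H_0 = Z.
  H_1: rank ker ∂_1 − rank ∂_2 = (10 − 4) − 5 = 1, and the invariant factors of ∂_2 are all 1, so H_1 = Z.
  H_2: rank ker ∂_2 − rank ∂_3 = (5 − 5) − 0 = 0, and there is no ∂_3, so H_2 = 0.

(K is a triangulation of the Möbius band.)

H_0 ≅ Z,  H_1 ≅ Z,  H_2 = 0.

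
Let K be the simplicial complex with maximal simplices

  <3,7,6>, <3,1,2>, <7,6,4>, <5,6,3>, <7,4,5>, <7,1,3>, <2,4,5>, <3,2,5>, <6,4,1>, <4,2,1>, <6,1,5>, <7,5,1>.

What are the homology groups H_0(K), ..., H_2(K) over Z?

H_0 = Z,  H_1 = Z_2,  H_2 = 0.

K has 7 vertices, 18 edges, 12 triangles.
rank ∂_0 = 0, rank ∂_1 = 6 ⇒ b_0 = 7 − 0 − 6 = 1; all invariant factors of ∂_1 are 1 so no torsion. So H_0 ≅ Z.
rank ∂_1 = 6, rank ∂_2 = 12 ⇒ b_1 = 18 − 6 − 12 = 0; ∂_2 has invariant factor(s) [2] giving torsion. So H_1 ≅ Z_2.
rank ∂_2 = 12, rank ∂_3 = 0 ⇒ b_2 = 12 − 12 − 0 = 0. So H_2 ≅ 0.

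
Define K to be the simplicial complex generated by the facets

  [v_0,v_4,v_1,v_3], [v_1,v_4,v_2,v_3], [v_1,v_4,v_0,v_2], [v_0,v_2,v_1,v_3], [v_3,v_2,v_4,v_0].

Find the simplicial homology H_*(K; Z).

We work with the vertex ordering v_0 < v_1 < v_2 < v_3 < v_4. The simplices of K, each written with vertices in increasing order, are:

  0-simplices (5): [v_0], [v_1], [v_2], [v_3], [v_4]
  1-simplices (10): [v_0,v_1], [v_0,v_2], [v_0,v_3], [v_0,v_4], [v_1,v_2], [v_1,v_3], [v_1,v_4], [v_2,v_3], [v_2,v_4], [v_3,v_4]
  2-simplices (10): [v_0,v_1,v_2], [v_0,v_1,v_3], [v_0,v_1,v_4], [v_0,v_2,v_3], [v_0,v_2,v_4], [v_0,v_3,v_4], [v_1,v_2,v_3], [v_1,v_2,v_4], [v_1,v_3,v_4], [v_2,v_3,v_4]
  3-simplices (5): [v_0,v_1,v_2,v_3], [v_0,v_1,v_2,v_4], [v_0,v_1,v_3,v_4], [v_0,v_2,v_3,v_4], [v_1,v_2,v_3,v_4]

Hence C_0 ≅ Z^5, C_1 ≅ Z^10, C_2 ≅ Z^10, C_3 ≅ Z^5.

The boundary map ∂_1: C_1 → C_0 maps an edge to its endpoints' difference, ∂[p,q] = q − p. For instance
  ∂[v_0,v_3] = [v_3] − [v_0].
As a 5×10 matrix over Z this has rank 4, with invariant factors (1,1,1,1).

The boundary map ∂_2: C_2 → C_1 maps a triangle to the signed sum of its edges. For instance
  ∂[v_2,v_3,v_4] = [v_3,v_4] − [v_2,v_4] + [v_2,v_3],
  ∂[v_1,v_3,v_4] = [v_3,v_4] − [v_1,v_4] + [v_1,v_3].
The 10×10 boundary matrix has rank 6 and Smith normal form diag(1,1,1,1,1,1).

The boundary map ∂_3: C_3 → C_2 sends each 3-simplex σ to the alternating sum Σ_i (−1)^i (σ with its i-th vertex removed). For instance
  ∂[v_0,v_2,v_3,v_4] = [v_2,v_3,v_4] − [v_0,v_3,v_4] + [v_0,v_2,v_4] − [v_0,v_2,v_3],
  ∂[v_0,v_1,v_2,v_4] = [v_1,v_2,v_4] − [v_0,v_2,v_4] + [v_0,v_1,v_4] − [v_0,v_1,v_2].
The resulting 10×5 matrix has rank 4, and its Smith normal form has invariant factors (1,1,1,1).

From H_k ≅ ker(∂_k) / im(∂_{k+1}) we obtain:

  H_0: rank C_0 − rank ∂_1 = 5 − 4 = 1, and the invariant factors of ∂_1 are all 1, so H_0 = Z.
  H_1: rank ker ∂_1 − rank ∂_2 = (10 − 4) − 6 = 0, and the invariant factors of ∂_2 are all 1, so H_1 = 0.
  H_2: rank ker ∂_2 − rank ∂_3 = (10 − 6) − 4 = 0, and the invariant factors of ∂_3 are all 1, so H_2 = 0.
  H_3: rank ker ∂_3 − rank ∂_4 = (5 − 4) − 0 = 1, and there is no ∂_4, so H_3 = Z.

(K is a triangulation of the 3-sphere S^3.)

H_0 = Z,  H_1 = 0,  H_2 = 0,  H_3 = Z.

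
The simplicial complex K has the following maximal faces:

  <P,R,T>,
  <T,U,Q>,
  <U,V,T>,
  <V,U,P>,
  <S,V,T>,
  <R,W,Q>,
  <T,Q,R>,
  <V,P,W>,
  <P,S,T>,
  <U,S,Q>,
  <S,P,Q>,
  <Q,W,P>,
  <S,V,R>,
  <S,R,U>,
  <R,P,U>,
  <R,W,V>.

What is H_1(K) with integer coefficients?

H_1 ≅ Z^2.

Order the vertices as P < Q < R < S < T < U < V < W. Listing each simplex with vertices in this order, K has dimension 2 with simplices:

  0-simplices (8): P, Q, R, S, T, U, V, W
  1-simplices (24): PQ, PR, PS, PT, PU, PV, PW, QR, QS, QT, QU, QW, RS, RT, RU, RV, RW, ST, SU, SV, TU, TV, UV, VW
  2-simplices (16): PQS, PQW, PRT, PRU, PST, PUV, PVW, QRT, QRW, QSU, QTU, RSU, RSV, RVW, STV, TUV

so the chain groups are C_0 ≅ Z^8, C_1 ≅ Z^24, C_2 ≅ Z^16.

The boundary map ∂_1: C_1 → C_0 sends each edge [p,q] (with p < q) to q − p.
The resulting 8×24 matrix has rank 7, and its Smith normal form has invariant factors (1,1,1,1,1,1,1).

∂_2: C_2 → C_1 maps a triangle to the signed sum of its edges. For instance
  ∂PST = ST − PT + PS,
  ∂RSU = SU − RU + RS.
The 24×16 boundary matrix has rank 15 and Smith normal form diag(1,1,1,1,1,1,1,1,1,1,1,1,1,1,1).

Now H_k = ker ∂_k / im ∂_{k+1}, so:

  H_1: rank ker ∂_1 − rank ∂_2 = (24 − 7) − 15 = 2, and the invariant factors of ∂_2 are all 1, so H_1 ≅ Z^2.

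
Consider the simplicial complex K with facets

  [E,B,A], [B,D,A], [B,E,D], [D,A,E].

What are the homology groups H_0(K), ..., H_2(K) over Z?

K has 4 vertices, 6 edges, 4 triangles.
rank ∂_0 = 0, rank ∂_1 = 3 ⇒ b_0 = 4 − 0 − 3 = 1; all invariant factors of ∂_1 are 1 so no torsion. So H_0 ≅ Z.
rank ∂_1 = 3, rank ∂_2 = 3 ⇒ b_1 = 6 − 3 − 3 = 0; all invariant factors of ∂_2 are 1 so no torsion. So H_1 ≅ 0.
rank ∂_2 = 3, rank ∂_3 = 0 ⇒ b_2 = 4 − 3 − 0 = 1. So H_2 ≅ Z.

H_0 = Z,  H_1 = 0,  H_2 = Z.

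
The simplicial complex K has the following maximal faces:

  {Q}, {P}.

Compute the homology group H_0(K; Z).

H_0 ≅ Z^2.

We work with the vertex ordering P < Q. The simplices of K, each written with vertices in increasing order, are:

  0-simplices (2): P, Q

Hence C_0 ≅ Z^2.

Now H_k = ker ∂_k / im ∂_{k+1}, so:

  H_0: rank C_0 − rank ∂_1 = 2 − 0 = 2, and there is no ∂_1, so H_0 ≅ Z^2.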